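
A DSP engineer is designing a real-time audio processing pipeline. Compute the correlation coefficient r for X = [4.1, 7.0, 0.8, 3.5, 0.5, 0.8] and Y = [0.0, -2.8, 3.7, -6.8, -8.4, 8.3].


Pearson correlation coefficient (population):
r = cov(X,Y) / (std(X) * std(Y))
Mean X = 2.7833, Mean Y = -1.0
Cov(X,Y) = -3.55
Std(X) = 2.349054, Std(Y) = 5.791085
r = -0.261

-0.261


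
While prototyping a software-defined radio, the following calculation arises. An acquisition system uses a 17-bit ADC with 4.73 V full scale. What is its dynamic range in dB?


Dynamic range from full-scale to LSB:
V_min = V_max / 2^bits = 4.73 / 2^17
DR = 20 * log10(V_max / V_min)
   = 20 * log10(2^17)
   = 20 * 17 * log10(2)
   = 102.35 dB

102.35 dB


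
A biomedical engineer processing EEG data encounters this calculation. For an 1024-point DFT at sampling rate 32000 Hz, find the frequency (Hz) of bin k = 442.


Frequency of DFT bin k:
f_k = k * fs / N
    = 442 * 32000 / 1024
    = 14144000 / 1024
    = 13812.5 Hz

13812.5 Hz


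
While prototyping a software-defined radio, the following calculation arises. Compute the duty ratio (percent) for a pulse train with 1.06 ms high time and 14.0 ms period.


Duty cycle as a percentage:
DC = (t_on / T) * 100
   = (1.06 / 14.0) * 100
   = 0.075714 * 100
   = 7.57 %

7.57 %


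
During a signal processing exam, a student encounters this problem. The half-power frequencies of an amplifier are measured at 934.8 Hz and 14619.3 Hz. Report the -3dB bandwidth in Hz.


Bandwidth is the difference of -3dB frequencies:
BW = f_high - f_low
   = 14619.3 - 934.8
   = 13684.5 Hz

13684.5 Hz


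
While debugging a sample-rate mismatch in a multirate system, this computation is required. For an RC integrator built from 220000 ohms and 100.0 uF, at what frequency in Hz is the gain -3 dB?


Cutoff frequency of a first-order RC filter:
fc = 1 / (2 * pi * R * C)
C = 100.0 uF = 0.0001 F
fc = 1 / (2 * pi * 220000 * 0.0001)
   = 1 / 138.23007675795
   = 0.007234 Hz

0.007234 Hz


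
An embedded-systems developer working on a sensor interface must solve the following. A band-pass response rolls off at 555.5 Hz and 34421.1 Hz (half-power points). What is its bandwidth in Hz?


Bandwidth is the difference of -3dB frequencies:
BW = f_high - f_low
   = 34421.1 - 555.5
   = 33865.6 Hz

33865.6 Hz


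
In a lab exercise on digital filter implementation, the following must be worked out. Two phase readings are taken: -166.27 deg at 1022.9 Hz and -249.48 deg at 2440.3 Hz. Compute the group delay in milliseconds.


Group delay from phase difference:
tau = -d(phi)/d(omega)
d(phi) = -83.21 deg = -1.452288 rad
d(omega) = 2*pi*(2440.3 - 1022.9) = 8905.7869 rad/s
tau = -(-1.452288) / 8905.7869
    = 0.1631 ms

0.1631 ms


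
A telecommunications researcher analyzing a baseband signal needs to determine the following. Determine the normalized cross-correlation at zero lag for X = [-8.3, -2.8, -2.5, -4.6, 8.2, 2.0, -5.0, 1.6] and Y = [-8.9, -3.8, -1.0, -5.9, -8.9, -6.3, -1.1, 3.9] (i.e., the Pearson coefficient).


Pearson correlation coefficient (population):
r = cov(X,Y) / (std(X) * std(Y))
Mean X = -1.425, Mean Y = -4.0
Cov(X,Y) = -0.66125
Std(X) = 4.830825, Std(Y) = 4.134912
r = -0.0331

-0.0331


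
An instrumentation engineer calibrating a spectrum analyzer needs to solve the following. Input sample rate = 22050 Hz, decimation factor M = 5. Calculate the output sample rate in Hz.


Decimation reduces the sample rate:
fs_out = fs_in / M
       = 22050 / 5
       = 4410.0 Hz

4410.0 Hz


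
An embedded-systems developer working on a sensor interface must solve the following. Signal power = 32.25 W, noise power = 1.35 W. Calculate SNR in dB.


SNR in decibels:
SNR = 10 * log10(Ps / Pn)
    = 10 * log10(32.25 / 1.35)
    = 10 * log10(23.8889)
    = 10 * 1.3782
    = 13.78 dB

13.78 dB


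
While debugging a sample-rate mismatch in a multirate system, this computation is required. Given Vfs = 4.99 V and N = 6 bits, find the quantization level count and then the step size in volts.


Step 1 — number of quantization levels:
L = 2^N = 2^6 = 64

Step 2 — LSB step size:
delta = Vfs / L
      = 4.99 / 64
      = 0.07796875 V

Levels = 64; step size = 0.07796875 V


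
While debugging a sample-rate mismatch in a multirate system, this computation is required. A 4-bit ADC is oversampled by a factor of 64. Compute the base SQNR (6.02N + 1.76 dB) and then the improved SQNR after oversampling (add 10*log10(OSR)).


Step 1 — baseline SQNR at Nyquist:
SQNR_base = 6.02*N + 1.76
          = 6.02*4 + 1.76
          = 25.84 dB

Step 2 — oversampling processing gain:
G = 10*log10(OSR) = 10*log10(64) = 18.06 dB

Step 3 — total:
SQNR_total = 25.84 + 18.06 = 43.9 dB

Base SQNR = 25.84 dB; oversampled SQNR = 43.9 dB


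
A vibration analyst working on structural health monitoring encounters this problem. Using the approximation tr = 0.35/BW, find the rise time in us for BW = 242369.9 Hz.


Rise time from bandwidth relationship:
tr = 0.35 / BW
   = 0.35 / 242369.9
   = 1.444073707e-06 s
   = 1.4441 us

1.4441 us


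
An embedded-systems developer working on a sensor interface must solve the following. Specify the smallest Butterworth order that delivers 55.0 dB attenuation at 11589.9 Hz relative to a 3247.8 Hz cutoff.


Butterworth filter order formula:
n = log10(10^(A/10) - 1) / (2 * log10(f_stop/f_pass))
10^(55.0/10) - 1 = 316226.766
f_stop/f_pass = 11589.9 / 3247.8 = 3.5685
n = 4.9775 -> ceil = 5

5


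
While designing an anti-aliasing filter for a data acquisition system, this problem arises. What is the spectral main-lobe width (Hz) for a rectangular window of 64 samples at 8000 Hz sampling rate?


Main lobe width for a rectangular window:
Width = 2 * fs / N
      = 2 * 8000 / 64
      = 16000 / 64
      = 250.0 Hz

250.0 Hz


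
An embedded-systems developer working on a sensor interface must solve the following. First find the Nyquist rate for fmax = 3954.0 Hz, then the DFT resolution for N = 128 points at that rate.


Step 1 — Nyquist sampling rate:
fs = 2 * fmax = 2 * 3954.0 = 7908.0 Hz

Step 2 — DFT bin spacing:
df = fs / N = 7908.0 / 128 = 61.7812 Hz

61.7812 Hz


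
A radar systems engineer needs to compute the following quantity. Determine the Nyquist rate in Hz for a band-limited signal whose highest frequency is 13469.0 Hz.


The Nyquist rate is twice the maximum frequency component.
fs_min = 2 * fmax
      = 2 * 13469.0
      = 26938.0 Hz

26938.0


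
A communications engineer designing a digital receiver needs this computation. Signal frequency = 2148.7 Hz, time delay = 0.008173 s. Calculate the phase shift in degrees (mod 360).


Phase shift from frequency and time delay:
phi = 360 * f * t_delay
    = 360 * 2148.7 * 0.008173
    = 6322.08 degrees
    mod 360 = 202.08 degrees

202.08 degrees


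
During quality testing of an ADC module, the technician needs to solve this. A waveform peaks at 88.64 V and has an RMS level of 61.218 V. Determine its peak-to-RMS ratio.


Crest factor is the ratio of peak to RMS:
CF = V_peak / V_rms
   = 88.64 / 61.218
   = 1.4479

1.4479


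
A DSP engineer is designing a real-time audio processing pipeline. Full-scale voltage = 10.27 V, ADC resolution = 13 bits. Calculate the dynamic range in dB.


Dynamic range from full-scale to LSB:
V_min = V_max / 2^bits = 10.27 / 2^13
DR = 20 * log10(V_max / V_min)
   = 20 * log10(2^13)
   = 20 * 13 * log10(2)
   = 78.27 dB

78.27 dB


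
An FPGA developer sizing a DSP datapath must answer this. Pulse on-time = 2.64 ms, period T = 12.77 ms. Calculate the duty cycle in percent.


Duty cycle as a percentage:
DC = (t_on / T) * 100
   = (2.64 / 12.77) * 100
   = 0.206735 * 100
   = 20.67 %

20.67 %


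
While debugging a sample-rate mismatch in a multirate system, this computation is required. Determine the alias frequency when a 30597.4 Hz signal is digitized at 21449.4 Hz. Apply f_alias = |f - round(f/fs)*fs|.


Compute the nearest integer multiple of fs to the signal:
n = round(30597.4 / 21449.4) = 1
f_alias = |30597.4 - 1 * 21449.4|
        = |30597.4 - 21449.4|
        = 9148.0 Hz

9148.0


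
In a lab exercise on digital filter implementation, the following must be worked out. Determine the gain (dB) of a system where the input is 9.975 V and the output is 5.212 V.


Voltage gain in dB:
G = 20 * log10(Vout / Vin)
  = 20 * log10(5.212 / 9.975)
  = 20 * log10(0.522506)
  = 20 * -0.281908
  = -5.64 dB

-5.64 dB


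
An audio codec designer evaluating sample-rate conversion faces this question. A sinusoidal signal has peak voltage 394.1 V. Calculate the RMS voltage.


RMS voltage for a sinusoidal waveform:
V_rms = V_peak / sqrt(2)
      = 394.1 / 1.414214
      = 278.671 V

278.671 V


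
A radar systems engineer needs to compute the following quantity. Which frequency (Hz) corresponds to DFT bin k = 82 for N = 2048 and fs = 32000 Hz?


Frequency of DFT bin k:
f_k = k * fs / N
    = 82 * 32000 / 2048
    = 2624000 / 2048
    = 1281.25 Hz

1281.25 Hz


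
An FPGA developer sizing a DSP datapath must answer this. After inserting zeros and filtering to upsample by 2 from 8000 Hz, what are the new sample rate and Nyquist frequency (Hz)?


Step 1 — output sample rate after interpolation by L:
fs_out = L * fs_in = 2 * 8000 = 16000 Hz

Step 2 — Nyquist frequency of the output stream:
f_Nyq = fs_out / 2 = 16000 / 2 = 8000.0 Hz

fs_out = 16000 Hz; f_Nyquist = 8000.0 Hz


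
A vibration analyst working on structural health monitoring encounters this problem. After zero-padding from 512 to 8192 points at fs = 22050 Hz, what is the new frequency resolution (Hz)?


Frequency resolution after zero-padding:
N_padded = 512 * 16 = 8192
df = fs / N_padded
   = 22050 / 8192
   = 2.6917 Hz

2.6917 Hz


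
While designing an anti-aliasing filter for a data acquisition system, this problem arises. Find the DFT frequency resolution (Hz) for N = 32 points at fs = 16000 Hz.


DFT frequency resolution:
df = fs / N
   = 16000 / 32
   = 500.0 Hz

500.0 Hz


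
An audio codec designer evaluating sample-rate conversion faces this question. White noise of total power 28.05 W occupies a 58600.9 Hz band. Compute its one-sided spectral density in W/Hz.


Power spectral density:
PSD = P / BW
    = 28.05 / 58600.9
    = 0.00047866 W/Hz

0.00047866 W/Hz


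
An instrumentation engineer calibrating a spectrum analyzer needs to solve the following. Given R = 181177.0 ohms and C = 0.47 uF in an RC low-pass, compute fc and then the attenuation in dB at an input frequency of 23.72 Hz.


Step 1 — cutoff frequency:
fc = 1 / (2*pi*R*C)
C = 0.47 uF = 4.7e-07 F
fc = 1 / (2*pi*181177.0*4.7e-07)
   = 1.86904 Hz

Step 2 — magnitude at f = 23.72 Hz:
|H(f)| = 1 / sqrt(1 + (f/fc)^2)
f/fc = 23.72 / 1.86904 = 12.691007
|H| = 1 / sqrt(1 + 161.061659) = 0.0785525
|H|_dB = 20*log10(0.0785525) = -22.1 dB

fc = 1.86904 Hz; |H(23.72 Hz)| = -22.1 dB


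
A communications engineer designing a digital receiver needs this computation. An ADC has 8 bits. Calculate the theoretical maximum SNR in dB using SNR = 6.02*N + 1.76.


Theoretical SNR for a full-scale sinusoid:
SNR = 6.02 * N + 1.76
    = 6.02 * 8 + 1.76
    = 48.16 + 1.76
    = 49.92 dB

49.92 dB


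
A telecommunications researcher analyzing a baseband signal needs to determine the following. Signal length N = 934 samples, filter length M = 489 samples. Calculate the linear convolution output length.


Linear convolution output length:
L = N + M - 1
  = 934 + 489 - 1
  = 1422 samples

1422


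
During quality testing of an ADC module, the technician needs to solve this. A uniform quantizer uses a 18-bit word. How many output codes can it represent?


Number of quantization levels = 2^N
= 2^18
= 262144

262144


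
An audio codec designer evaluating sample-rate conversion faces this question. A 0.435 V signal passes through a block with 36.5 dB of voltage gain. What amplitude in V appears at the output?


Output voltage from dB gain:
V_out = V_in * 10^(gain_dB / 20)
      = 0.435 * 10^(36.5 / 20)
      = 0.435 * 66.834392
      = 29.073 V

29.073 V


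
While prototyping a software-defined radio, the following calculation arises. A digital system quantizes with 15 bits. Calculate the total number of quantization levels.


Number of quantization levels = 2^N
= 2^15
= 32768

32768


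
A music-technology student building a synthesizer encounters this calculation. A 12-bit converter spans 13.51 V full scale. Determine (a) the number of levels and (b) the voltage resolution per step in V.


Step 1 — number of quantization levels:
L = 2^N = 2^12 = 4096

Step 2 — LSB step size:
delta = Vfs / L
      = 13.51 / 4096
      = 0.00329834 V

Levels = 4096; step size = 0.00329834 V


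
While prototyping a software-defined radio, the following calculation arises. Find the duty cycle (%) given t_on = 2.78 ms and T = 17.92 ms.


Duty cycle as a percentage:
DC = (t_on / T) * 100
   = (2.78 / 17.92) * 100
   = 0.155134 * 100
   = 15.51 %

15.51 %


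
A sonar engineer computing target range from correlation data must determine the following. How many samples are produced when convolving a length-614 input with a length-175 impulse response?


Linear convolution output length:
L = N + M - 1
  = 614 + 175 - 1
  = 788 samples

788


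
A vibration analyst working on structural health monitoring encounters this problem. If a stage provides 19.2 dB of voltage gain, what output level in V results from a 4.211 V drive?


Output voltage from dB gain:
V_out = V_in * 10^(gain_dB / 20)
      = 4.211 * 10^(19.2 / 20)
      = 4.211 * 9.120108
      = 38.4048 V

38.4048 V


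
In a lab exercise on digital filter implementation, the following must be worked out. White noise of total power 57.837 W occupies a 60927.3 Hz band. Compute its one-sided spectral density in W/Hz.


Power spectral density:
PSD = P / BW
    = 57.837 / 60927.3
    = 0.00094928 W/Hz

0.00094928 W/Hz


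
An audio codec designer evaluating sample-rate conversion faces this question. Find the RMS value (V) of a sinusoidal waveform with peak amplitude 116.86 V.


RMS voltage for a sinusoidal waveform:
V_rms = V_peak / sqrt(2)
      = 116.86 / 1.414214
      = 82.632 V

82.632 V


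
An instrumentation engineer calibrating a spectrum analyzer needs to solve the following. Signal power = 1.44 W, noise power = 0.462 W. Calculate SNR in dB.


SNR in decibels:
SNR = 10 * log10(Ps / Pn)
    = 10 * log10(1.44 / 0.462)
    = 10 * log10(3.1169)
    = 10 * 0.4937
    = 4.94 dB

4.94 dB


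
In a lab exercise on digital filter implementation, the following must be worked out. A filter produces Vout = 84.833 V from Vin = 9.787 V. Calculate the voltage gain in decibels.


Voltage gain in dB:
G = 20 * log10(Vout / Vin)
  = 20 * log10(84.833 / 9.787)
  = 20 * log10(8.667927)
  = 20 * 0.937915
  = 18.76 dB

18.76 dB


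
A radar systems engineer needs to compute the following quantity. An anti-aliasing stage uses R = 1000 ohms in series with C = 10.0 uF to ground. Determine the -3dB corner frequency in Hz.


Cutoff frequency of a first-order RC filter:
fc = 1 / (2 * pi * R * C)
C = 10.0 uF = 1e-05 F
fc = 1 / (2 * pi * 1000 * 1e-05)
   = 1 / 0.062831853071796
   = 15.915494 Hz

15.915494 Hz


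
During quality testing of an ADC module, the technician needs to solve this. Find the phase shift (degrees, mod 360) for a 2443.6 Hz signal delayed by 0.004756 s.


Phase shift from frequency and time delay:
phi = 360 * f * t_delay
    = 360 * 2443.6 * 0.004756
    = 4183.83 degrees
    mod 360 = 223.83 degrees

223.83 degrees


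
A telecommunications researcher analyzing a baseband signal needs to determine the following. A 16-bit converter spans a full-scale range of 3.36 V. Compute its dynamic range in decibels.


Dynamic range from full-scale to LSB:
V_min = V_max / 2^bits = 3.36 / 2^16
DR = 20 * log10(V_max / V_min)
   = 20 * log10(2^16)
   = 20 * 16 * log10(2)
   = 96.33 dB

96.33 dB


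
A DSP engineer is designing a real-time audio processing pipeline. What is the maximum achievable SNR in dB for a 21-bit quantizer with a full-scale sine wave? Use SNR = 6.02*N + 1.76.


Theoretical SNR for a full-scale sinusoid:
SNR = 6.02 * N + 1.76
    = 6.02 * 21 + 1.76
    = 126.42 + 1.76
    = 128.18 dB

128.18 dB


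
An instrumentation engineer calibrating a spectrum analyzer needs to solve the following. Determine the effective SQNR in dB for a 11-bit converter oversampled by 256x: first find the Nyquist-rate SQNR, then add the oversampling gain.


Step 1 — baseline SQNR at Nyquist:
SQNR_base = 6.02*N + 1.76
          = 6.02*11 + 1.76
          = 67.98 dB

Step 2 — oversampling processing gain:
G = 10*log10(OSR) = 10*log10(256) = 24.08 dB

Step 3 — total:
SQNR_total = 67.98 + 24.08 = 92.06 dB

Base SQNR = 67.98 dB; oversampled SQNR = 92.06 dB


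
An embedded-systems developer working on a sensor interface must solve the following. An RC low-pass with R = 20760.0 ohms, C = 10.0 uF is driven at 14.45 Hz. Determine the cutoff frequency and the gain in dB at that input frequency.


Step 1 — cutoff frequency:
fc = 1 / (2*pi*R*C)
C = 10.0 uF = 1e-05 F
fc = 1 / (2*pi*20760.0*1e-05)
   = 0.766642 Hz

Step 2 — magnitude at f = 14.45 Hz:
|H(f)| = 1 / sqrt(1 + (f/fc)^2)
f/fc = 14.45 / 0.766642 = 18.848433
|H| = 1 / sqrt(1 + 355.263427) = 0.0529803
|H|_dB = 20*log10(0.0529803) = -25.52 dB

fc = 0.766642 Hz; |H(14.45 Hz)| = -25.52 dB


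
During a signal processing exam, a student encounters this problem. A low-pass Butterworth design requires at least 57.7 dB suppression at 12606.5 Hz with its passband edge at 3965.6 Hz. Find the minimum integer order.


Butterworth filter order formula:
n = log10(10^(A/10) - 1) / (2 * log10(f_stop/f_pass))
10^(57.7/10) - 1 = 588842.6554
f_stop/f_pass = 12606.5 / 3965.6 = 3.179
n = 5.7437 -> ceil = 6

6


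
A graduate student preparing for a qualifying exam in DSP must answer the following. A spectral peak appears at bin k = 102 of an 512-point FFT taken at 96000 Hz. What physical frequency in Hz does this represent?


Frequency of DFT bin k:
f_k = k * fs / N
    = 102 * 96000 / 512
    = 9792000 / 512
    = 19125.0 Hz

19125.0 Hz


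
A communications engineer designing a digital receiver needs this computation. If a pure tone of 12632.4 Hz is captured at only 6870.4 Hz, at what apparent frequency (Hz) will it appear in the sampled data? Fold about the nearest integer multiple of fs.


Compute the nearest integer multiple of fs to the signal:
n = round(12632.4 / 6870.4) = 2
f_alias = |12632.4 - 2 * 6870.4|
        = |12632.4 - 13740.8|
        = 1108.4 Hz

1108.4


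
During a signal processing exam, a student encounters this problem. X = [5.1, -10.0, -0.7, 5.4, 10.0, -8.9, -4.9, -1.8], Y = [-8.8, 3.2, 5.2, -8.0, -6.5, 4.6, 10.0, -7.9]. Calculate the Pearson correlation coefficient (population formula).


Pearson correlation coefficient (population):
r = cov(X,Y) / (std(X) * std(Y))
Mean X = -0.725, Mean Y = -1.025
Cov(X,Y) = -33.798125
Std(X) = 6.68875, Std(Y) = 7.036823
r = -0.7181

-0.7181


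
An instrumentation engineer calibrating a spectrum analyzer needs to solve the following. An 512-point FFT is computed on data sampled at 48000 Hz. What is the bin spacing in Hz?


DFT frequency resolution:
df = fs / N
   = 48000 / 512
   = 93.75 Hz

93.75 Hz


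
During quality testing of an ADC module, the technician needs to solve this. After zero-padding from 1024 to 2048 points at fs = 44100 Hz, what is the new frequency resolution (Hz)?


Frequency resolution after zero-padding:
N_padded = 1024 * 2 = 2048
df = fs / N_padded
   = 44100 / 2048
   = 21.5332 Hz

21.5332 Hz


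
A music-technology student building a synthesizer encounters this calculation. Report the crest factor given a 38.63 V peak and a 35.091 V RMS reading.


Crest factor is the ratio of peak to RMS:
CF = V_peak / V_rms
   = 38.63 / 35.091
   = 1.1009

1.1009


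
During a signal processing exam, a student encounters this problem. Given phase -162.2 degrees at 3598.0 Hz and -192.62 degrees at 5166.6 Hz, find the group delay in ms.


Group delay from phase difference:
tau = -d(phi)/d(omega)
d(phi) = -30.42 deg = -0.530929 rad
d(omega) = 2*pi*(5166.6 - 3598.0) = 9855.8045 rad/s
tau = -(-0.530929) / 9855.8045
    = 0.0539 ms

0.0539 ms


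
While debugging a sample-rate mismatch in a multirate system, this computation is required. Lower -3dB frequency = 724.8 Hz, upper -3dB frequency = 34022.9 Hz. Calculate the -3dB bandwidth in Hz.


Bandwidth is the difference of -3dB frequencies:
BW = f_high - f_low
   = 34022.9 - 724.8
   = 33298.1 Hz

33298.1 Hz


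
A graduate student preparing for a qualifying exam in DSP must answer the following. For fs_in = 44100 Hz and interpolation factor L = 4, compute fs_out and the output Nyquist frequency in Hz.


Step 1 — output sample rate after interpolation by L:
fs_out = L * fs_in = 4 * 44100 = 176400 Hz

Step 2 — Nyquist frequency of the output stream:
f_Nyq = fs_out / 2 = 176400 / 2 = 88200.0 Hz

fs_out = 176400 Hz; f_Nyquist = 88200.0 Hz


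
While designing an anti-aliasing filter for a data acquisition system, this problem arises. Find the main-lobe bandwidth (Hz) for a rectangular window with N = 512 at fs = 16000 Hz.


Main lobe width for a rectangular window:
Width = 2 * fs / N
      = 2 * 16000 / 512
      = 32000 / 512
      = 62.5 Hz

62.5 Hz


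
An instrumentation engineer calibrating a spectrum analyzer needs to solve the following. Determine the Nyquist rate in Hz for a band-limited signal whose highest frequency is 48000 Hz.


The Nyquist rate is twice the maximum frequency component.
fs_min = 2 * fmax
      = 2 * 48000
      = 96000 Hz

96000


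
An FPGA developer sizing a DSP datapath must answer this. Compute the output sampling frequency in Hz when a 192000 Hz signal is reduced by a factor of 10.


Decimation reduces the sample rate:
fs_out = fs_in / M
       = 192000 / 10
       = 19200.0 Hz

19200.0 Hz


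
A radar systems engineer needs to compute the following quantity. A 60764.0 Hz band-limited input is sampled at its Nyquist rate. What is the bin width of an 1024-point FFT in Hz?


Step 1 — Nyquist sampling rate:
fs = 2 * fmax = 2 * 60764.0 = 121528.0 Hz

Step 2 — DFT bin spacing:
df = fs / N = 121528.0 / 1024 = 118.6797 Hz

118.6797 Hz


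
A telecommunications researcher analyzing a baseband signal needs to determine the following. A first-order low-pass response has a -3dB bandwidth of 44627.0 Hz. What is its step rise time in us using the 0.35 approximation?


Rise time from bandwidth relationship:
tr = 0.35 / BW
   = 0.35 / 44627.0
   = 7.842785758e-06 s
   = 7.8428 us

7.8428 us


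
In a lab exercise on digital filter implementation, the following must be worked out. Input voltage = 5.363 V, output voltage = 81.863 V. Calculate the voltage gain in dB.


Voltage gain in dB:
G = 20 * log10(Vout / Vin)
  = 20 * log10(81.863 / 5.363)
  = 20 * log10(15.264404)
  = 20 * 1.18368
  = 23.67 dB

23.67 dB


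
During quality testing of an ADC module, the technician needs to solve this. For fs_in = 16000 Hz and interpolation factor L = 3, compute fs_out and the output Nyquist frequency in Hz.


Step 1 — output sample rate after interpolation by L:
fs_out = L * fs_in = 3 * 16000 = 48000 Hz

Step 2 — Nyquist frequency of the output stream:
f_Nyq = fs_out / 2 = 48000 / 2 = 24000.0 Hz

fs_out = 48000 Hz; f_Nyquist = 24000.0 Hz


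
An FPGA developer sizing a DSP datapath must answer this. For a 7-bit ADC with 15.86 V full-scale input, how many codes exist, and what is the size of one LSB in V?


Step 1 — number of quantization levels:
L = 2^N = 2^7 = 128

Step 2 — LSB step size:
delta = Vfs / L
      = 15.86 / 128
      = 0.12390625 V

Levels = 128; step size = 0.12390625 V


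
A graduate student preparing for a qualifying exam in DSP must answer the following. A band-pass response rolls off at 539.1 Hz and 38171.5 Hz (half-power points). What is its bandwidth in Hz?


Bandwidth is the difference of -3dB frequencies:
BW = f_high - f_low
   = 38171.5 - 539.1
   = 37632.4 Hz

37632.4 Hz


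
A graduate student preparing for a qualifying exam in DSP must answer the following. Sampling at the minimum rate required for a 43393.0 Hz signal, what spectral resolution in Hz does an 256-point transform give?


Step 1 — Nyquist sampling rate:
fs = 2 * fmax = 2 * 43393.0 = 86786.0 Hz

Step 2 — DFT bin spacing:
df = fs / N = 86786.0 / 256 = 339.0078 Hz

339.0078 Hz


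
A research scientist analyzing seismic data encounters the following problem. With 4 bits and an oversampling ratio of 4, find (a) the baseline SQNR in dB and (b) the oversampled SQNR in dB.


Step 1 — baseline SQNR at Nyquist:
SQNR_base = 6.02*N + 1.76
          = 6.02*4 + 1.76
          = 25.84 dB

Step 2 — oversampling processing gain:
G = 10*log10(OSR) = 10*log10(4) = 6.02 dB

Step 3 — total:
SQNR_total = 25.84 + 6.02 = 31.86 dB

Base SQNR = 25.84 dB; oversampled SQNR = 31.86 dB


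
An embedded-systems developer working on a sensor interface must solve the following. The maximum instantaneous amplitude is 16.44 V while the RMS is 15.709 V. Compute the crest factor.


Crest factor is the ratio of peak to RMS:
CF = V_peak / V_rms
   = 16.44 / 15.709
   = 1.0465

1.0465


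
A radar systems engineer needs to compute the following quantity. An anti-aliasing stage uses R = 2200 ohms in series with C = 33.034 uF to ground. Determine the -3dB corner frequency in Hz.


Cutoff frequency of a first-order RC filter:
fc = 1 / (2 * pi * R * C)
C = 33.034 uF = 3.3034e-05 F
fc = 1 / (2 * pi * 2200 * 3.3034e-05)
   = 1 / 0.45662923556221
   = 2.189961 Hz

2.189961 Hz


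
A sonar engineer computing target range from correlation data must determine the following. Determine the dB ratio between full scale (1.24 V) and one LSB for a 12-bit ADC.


Dynamic range from full-scale to LSB:
V_min = V_max / 2^bits = 1.24 / 2^12
DR = 20 * log10(V_max / V_min)
   = 20 * log10(2^12)
   = 20 * 12 * log10(2)
   = 72.25 dB

72.25 dB


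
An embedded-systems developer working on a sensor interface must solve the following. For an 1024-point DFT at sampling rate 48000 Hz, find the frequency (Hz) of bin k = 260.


Frequency of DFT bin k:
f_k = k * fs / N
    = 260 * 48000 / 1024
    = 12480000 / 1024
    = 12187.5 Hz

12187.5 Hz


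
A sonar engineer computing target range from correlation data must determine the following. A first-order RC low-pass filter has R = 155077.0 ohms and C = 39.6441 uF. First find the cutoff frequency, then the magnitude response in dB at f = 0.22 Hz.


Step 1 — cutoff frequency:
fc = 1 / (2*pi*R*C)
C = 39.6441 uF = 3.96441e-05 F
fc = 1 / (2*pi*155077.0*3.96441e-05)
   = 0.0258877 Hz

Step 2 — magnitude at f = 0.22 Hz:
|H(f)| = 1 / sqrt(1 + (f/fc)^2)
f/fc = 0.22 / 0.0258877 = 8.498244
|H| = 1 / sqrt(1 + 72.220151) = 0.1168651
|H|_dB = 20*log10(0.1168651) = -18.65 dB

fc = 0.0258877 Hz; |H(0.22 Hz)| = -18.65 dB


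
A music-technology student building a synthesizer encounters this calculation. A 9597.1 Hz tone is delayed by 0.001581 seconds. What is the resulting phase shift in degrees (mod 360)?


Phase shift from frequency and time delay:
phi = 360 * f * t_delay
    = 360 * 9597.1 * 0.001581
    = 5462.29 degrees
    mod 360 = 62.29 degrees

62.29 degrees


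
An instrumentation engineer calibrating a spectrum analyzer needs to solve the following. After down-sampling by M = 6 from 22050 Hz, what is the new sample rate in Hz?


Decimation reduces the sample rate:
fs_out = fs_in / M
       = 22050 / 6
       = 3675.0 Hz

3675.0 Hz


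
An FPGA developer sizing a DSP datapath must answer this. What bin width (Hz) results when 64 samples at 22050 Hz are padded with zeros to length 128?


Frequency resolution after zero-padding:
N_padded = 64 * 2 = 128
df = fs / N_padded
   = 22050 / 128
   = 172.2656 Hz

172.2656 Hz


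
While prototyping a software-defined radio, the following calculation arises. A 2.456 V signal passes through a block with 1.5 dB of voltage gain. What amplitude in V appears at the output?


Output voltage from dB gain:
V_out = V_in * 10^(gain_dB / 20)
      = 2.456 * 10^(1.5 / 20)
      = 2.456 * 1.188502
      = 2.919 V

2.919 V


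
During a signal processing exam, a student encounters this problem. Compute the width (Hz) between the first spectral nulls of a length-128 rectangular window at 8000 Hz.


Main lobe width for a rectangular window:
Width = 2 * fs / N
      = 2 * 8000 / 128
      = 16000 / 128
      = 125.0 Hz

125.0 Hz


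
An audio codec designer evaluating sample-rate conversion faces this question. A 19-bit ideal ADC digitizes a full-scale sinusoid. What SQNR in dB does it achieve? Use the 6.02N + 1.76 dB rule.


Theoretical SNR for a full-scale sinusoid:
SNR = 6.02 * N + 1.76
    = 6.02 * 19 + 1.76
    = 114.38 + 1.76
    = 116.14 dB

116.14 dB


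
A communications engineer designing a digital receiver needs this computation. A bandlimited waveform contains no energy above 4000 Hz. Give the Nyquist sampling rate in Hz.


The Nyquist rate is twice the maximum frequency component.
fs_min = 2 * fmax
      = 2 * 4000
      = 8000 Hz

8000


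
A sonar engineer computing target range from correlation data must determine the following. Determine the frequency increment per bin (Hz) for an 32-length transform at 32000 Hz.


DFT frequency resolution:
df = fs / N
   = 32000 / 32
   = 1000.0 Hz

1000.0 Hz


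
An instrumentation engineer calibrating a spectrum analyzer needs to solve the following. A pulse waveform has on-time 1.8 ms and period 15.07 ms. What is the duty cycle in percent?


Duty cycle as a percentage:
DC = (t_on / T) * 100
   = (1.8 / 15.07) * 100
   = 0.119443 * 100
   = 11.94 %

11.94 %


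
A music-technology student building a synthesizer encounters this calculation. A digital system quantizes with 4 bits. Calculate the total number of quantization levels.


Number of quantization levels = 2^N
= 2^4
= 16

16


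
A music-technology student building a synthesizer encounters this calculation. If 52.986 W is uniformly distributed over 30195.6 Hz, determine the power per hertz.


Power spectral density:
PSD = P / BW
    = 52.986 / 30195.6
    = 0.00175476 W/Hz

0.00175476 W/Hz


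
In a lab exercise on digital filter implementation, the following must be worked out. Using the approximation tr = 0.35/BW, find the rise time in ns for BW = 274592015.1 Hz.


Rise time from bandwidth relationship:
tr = 0.35 / BW
   = 0.35 / 274592015.1
   = 1.274618273e-09 s
   = 1.2746 ns

1.2746 ns


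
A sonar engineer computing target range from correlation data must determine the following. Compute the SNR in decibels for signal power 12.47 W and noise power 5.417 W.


SNR in decibels:
SNR = 10 * log10(Ps / Pn)
    = 10 * log10(12.47 / 5.417)
    = 10 * log10(2.302)
    = 10 * 0.3621
    = 3.62 dB

3.62 dB


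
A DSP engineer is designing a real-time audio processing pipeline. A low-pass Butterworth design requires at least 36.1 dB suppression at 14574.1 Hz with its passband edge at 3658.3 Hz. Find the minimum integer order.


Butterworth filter order formula:
n = log10(10^(A/10) - 1) / (2 * log10(f_stop/f_pass))
10^(36.1/10) - 1 = 4072.8028
f_stop/f_pass = 14574.1 / 3658.3 = 3.9838
n = 3.0067 -> ceil = 4

4


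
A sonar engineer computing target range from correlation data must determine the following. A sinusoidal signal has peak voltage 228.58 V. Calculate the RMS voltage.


RMS voltage for a sinusoidal waveform:
V_rms = V_peak / sqrt(2)
      = 228.58 / 1.414214
      = 161.63 V

161.63 V


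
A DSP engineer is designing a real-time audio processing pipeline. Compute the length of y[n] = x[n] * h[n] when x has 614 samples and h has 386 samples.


Linear convolution output length:
L = N + M - 1
  = 614 + 386 - 1
  = 999 samples

999


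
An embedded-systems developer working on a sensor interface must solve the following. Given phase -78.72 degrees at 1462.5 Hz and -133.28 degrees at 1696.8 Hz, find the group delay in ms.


Group delay from phase difference:
tau = -d(phi)/d(omega)
d(phi) = -54.56 deg = -0.952252 rad
d(omega) = 2*pi*(1696.8 - 1462.5) = 1472.1503 rad/s
tau = -(-0.952252) / 1472.1503
    = 0.6468 ms

0.6468 ms


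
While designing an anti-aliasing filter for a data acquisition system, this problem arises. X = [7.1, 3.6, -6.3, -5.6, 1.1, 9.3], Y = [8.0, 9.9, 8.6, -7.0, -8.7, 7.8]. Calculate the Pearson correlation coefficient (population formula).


Pearson correlation coefficient (population):
r = cov(X,Y) / (std(X) * std(Y))
Mean X = 1.5333, Mean Y = 3.1
Cov(X,Y) = 18.651667
Std(X) = 5.888029, Std(Y) = 7.787169
r = 0.4068

0.4068


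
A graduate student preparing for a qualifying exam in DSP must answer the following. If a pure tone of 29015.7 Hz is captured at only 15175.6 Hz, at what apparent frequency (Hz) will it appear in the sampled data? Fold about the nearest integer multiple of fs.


Compute the nearest integer multiple of fs to the signal:
n = round(29015.7 / 15175.6) = 2
f_alias = |29015.7 - 2 * 15175.6|
        = |29015.7 - 30351.2|
        = 1335.5 Hz

1335.5


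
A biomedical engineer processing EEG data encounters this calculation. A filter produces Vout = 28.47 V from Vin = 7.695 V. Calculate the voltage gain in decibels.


Voltage gain in dB:
G = 20 * log10(Vout / Vin)
  = 20 * log10(28.47 / 7.695)
  = 20 * log10(3.699805)
  = 20 * 0.568179
  = 11.36 dB

11.36 dB


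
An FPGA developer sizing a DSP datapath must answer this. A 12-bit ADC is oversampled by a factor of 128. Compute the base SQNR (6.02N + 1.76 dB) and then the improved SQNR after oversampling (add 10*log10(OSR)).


Step 1 — baseline SQNR at Nyquist:
SQNR_base = 6.02*N + 1.76
          = 6.02*12 + 1.76
          = 74.0 dB

Step 2 — oversampling processing gain:
G = 10*log10(OSR) = 10*log10(128) = 21.07 dB

Step 3 — total:
SQNR_total = 74.0 + 21.07 = 95.07 dB

Base SQNR = 74.0 dB; oversampled SQNR = 95.07 dB


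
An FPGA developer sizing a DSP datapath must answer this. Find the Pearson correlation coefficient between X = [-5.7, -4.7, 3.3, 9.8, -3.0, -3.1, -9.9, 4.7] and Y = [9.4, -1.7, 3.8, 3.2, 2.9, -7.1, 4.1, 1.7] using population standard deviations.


Pearson correlation coefficient (population):
r = cov(X,Y) / (std(X) * std(Y))
Mean X = -1.075, Mean Y = 2.0375
Cov(X,Y) = -0.432188
Std(X) = 6.03091, Std(Y) = 4.489415
r = -0.016

-0.016


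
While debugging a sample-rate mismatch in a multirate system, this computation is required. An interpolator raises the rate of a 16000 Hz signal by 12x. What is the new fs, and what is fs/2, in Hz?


Step 1 — output sample rate after interpolation by L:
fs_out = L * fs_in = 12 * 16000 = 192000 Hz

Step 2 — Nyquist frequency of the output stream:
f_Nyq = fs_out / 2 = 192000 / 2 = 96000.0 Hz

fs_out = 192000 Hz; f_Nyquist = 96000.0 Hz


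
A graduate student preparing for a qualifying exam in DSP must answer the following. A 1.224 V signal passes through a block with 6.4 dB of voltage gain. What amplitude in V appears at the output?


Output voltage from dB gain:
V_out = V_in * 10^(gain_dB / 20)
      = 1.224 * 10^(6.4 / 20)
      = 1.224 * 2.089296
      = 2.5573 V

2.5573 V


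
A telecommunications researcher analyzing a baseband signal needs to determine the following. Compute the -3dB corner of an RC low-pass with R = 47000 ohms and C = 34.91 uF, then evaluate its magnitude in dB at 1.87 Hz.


Step 1 — cutoff frequency:
fc = 1 / (2*pi*R*C)
C = 34.91 uF = 3.491e-05 F
fc = 1 / (2*pi*47000*3.491e-05)
   = 0.0970002 Hz

Step 2 — magnitude at f = 1.87 Hz:
|H(f)| = 1 / sqrt(1 + (f/fc)^2)
f/fc = 1.87 / 0.0970002 = 19.278311
|H| = 1 / sqrt(1 + 371.653275) = 0.0518021
|H|_dB = 20*log10(0.0518021) = -25.71 dB

fc = 0.0970002 Hz; |H(1.87 Hz)| = -25.71 dB


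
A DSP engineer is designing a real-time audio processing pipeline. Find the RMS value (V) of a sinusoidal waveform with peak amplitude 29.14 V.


RMS voltage for a sinusoidal waveform:
V_rms = V_peak / sqrt(2)
      = 29.14 / 1.414214
      = 20.605 V

20.605 V


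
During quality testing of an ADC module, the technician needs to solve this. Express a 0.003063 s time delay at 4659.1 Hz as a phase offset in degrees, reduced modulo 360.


Phase shift from frequency and time delay:
phi = 360 * f * t_delay
    = 360 * 4659.1 * 0.003063
    = 5137.5 degrees
    mod 360 = 97.5 degrees

97.5 degrees


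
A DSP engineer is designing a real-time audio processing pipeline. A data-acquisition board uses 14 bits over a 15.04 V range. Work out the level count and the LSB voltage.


Step 1 — number of quantization levels:
L = 2^N = 2^14 = 16384

Step 2 — LSB step size:
delta = Vfs / L
      = 15.04 / 16384
      = 0.00091797 V

Levels = 16384; step size = 0.00091797 V


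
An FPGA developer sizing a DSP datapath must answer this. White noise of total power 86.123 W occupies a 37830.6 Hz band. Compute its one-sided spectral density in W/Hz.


Power spectral density:
PSD = P / BW
    = 86.123 / 37830.6
    = 0.00227654 W/Hz

0.00227654 W/Hz


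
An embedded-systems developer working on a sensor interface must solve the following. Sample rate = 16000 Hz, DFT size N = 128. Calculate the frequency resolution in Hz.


DFT frequency resolution:
df = fs / N
   = 16000 / 128
   = 125.0 Hz

125.0 Hz


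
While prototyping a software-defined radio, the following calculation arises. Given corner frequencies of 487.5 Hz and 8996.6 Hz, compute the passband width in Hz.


Bandwidth is the difference of -3dB frequencies:
BW = f_high - f_low
   = 8996.6 - 487.5
   = 8509.1 Hz

8509.1 Hz


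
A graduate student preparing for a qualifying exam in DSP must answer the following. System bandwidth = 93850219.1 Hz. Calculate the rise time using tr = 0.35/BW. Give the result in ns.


Rise time from bandwidth relationship:
tr = 0.35 / BW
   = 0.35 / 93850219.1
   = 3.729346648e-09 s
   = 3.7293 ns

3.7293 ns


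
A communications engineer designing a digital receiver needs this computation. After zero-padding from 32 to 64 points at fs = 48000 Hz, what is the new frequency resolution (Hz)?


Frequency resolution after zero-padding:
N_padded = 32 * 2 = 64
df = fs / N_padded
   = 48000 / 64
   = 750.0 Hz

750.0 Hz


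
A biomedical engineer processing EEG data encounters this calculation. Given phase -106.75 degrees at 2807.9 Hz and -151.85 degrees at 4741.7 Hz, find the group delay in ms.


Group delay from phase difference:
tau = -d(phi)/d(omega)
d(phi) = -45.1 deg = -0.787143 rad
d(omega) = 2*pi*(4741.7 - 2807.9) = 12150.4237 rad/s
tau = -(-0.787143) / 12150.4237
    = 0.0648 ms

0.0648 ms


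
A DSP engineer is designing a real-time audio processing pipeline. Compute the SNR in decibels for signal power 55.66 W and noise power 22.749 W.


SNR in decibels:
SNR = 10 * log10(Ps / Pn)
    = 10 * log10(55.66 / 22.749)
    = 10 * log10(2.4467)
    = 10 * 0.3886
    = 3.89 dB

3.89 dB


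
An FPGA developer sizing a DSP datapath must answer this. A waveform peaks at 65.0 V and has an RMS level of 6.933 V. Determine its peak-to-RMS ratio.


Crest factor is the ratio of peak to RMS:
CF = V_peak / V_rms
   = 65.0 / 6.933
   = 9.3755

9.3755


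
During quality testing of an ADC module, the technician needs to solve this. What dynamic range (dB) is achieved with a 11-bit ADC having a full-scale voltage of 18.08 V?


Dynamic range from full-scale to LSB:
V_min = V_max / 2^bits = 18.08 / 2^11
DR = 20 * log10(V_max / V_min)
   = 20 * log10(2^11)
   = 20 * 11 * log10(2)
   = 66.23 dB

66.23 dB


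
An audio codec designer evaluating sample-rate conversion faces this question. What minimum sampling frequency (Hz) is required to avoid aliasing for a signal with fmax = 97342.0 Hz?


The Nyquist rate is twice the maximum frequency component.
fs_min = 2 * fmax
      = 2 * 97342.0
      = 194684.0 Hz

194684.0
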